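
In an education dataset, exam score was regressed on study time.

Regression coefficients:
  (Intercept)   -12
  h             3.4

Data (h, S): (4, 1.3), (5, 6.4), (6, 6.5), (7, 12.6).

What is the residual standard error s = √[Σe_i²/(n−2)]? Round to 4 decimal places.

h=4: Ŝ = -12 + 3.4·4 = 1.6; e = 1.3 − 1.6 = -0.3
h=5: Ŝ = -12 + 3.4·5 = 5; e = 6.4 − 5 = 1.4
h=6: Ŝ = -12 + 3.4·6 = 8.4; e = 6.5 − 8.4 = -1.9
h=7: Ŝ = -12 + 3.4·7 = 11.8; e = 12.6 − 11.8 = 0.8
SSE = 0.09 + 1.96 + 3.61 + 0.64 = 6.3
s = √(6.3/2) = √3.15 ≈ 1.7748

s = 1.7748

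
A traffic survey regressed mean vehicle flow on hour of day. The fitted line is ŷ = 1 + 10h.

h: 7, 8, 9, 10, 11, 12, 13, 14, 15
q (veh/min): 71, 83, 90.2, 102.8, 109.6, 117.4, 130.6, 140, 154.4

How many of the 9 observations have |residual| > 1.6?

h=7: ŷ = 1 + 10·7 = 71; e = 71 − 71 = 0
h=8: ŷ = 1 + 10·8 = 81; e = 83 − 81 = 2
h=9: ŷ = 1 + 10·9 = 91; e = 90.2 − 91 = -0.8
h=10: ŷ = 1 + 10·10 = 101; e = 102.8 − 101 = 1.8
h=11: ŷ = 1 + 10·11 = 111; e = 109.6 − 111 = -1.4
h=12: ŷ = 1 + 10·12 = 121; e = 117.4 − 121 = -3.6
h=13: ŷ = 1 + 10·13 = 131; e = 130.6 − 131 = -0.4
h=14: ŷ = 1 + 10·14 = 141; e = 140 − 141 = -1
h=15: ŷ = 1 + 10·15 = 151; e = 154.4 − 151 = 3.4
|e| > 1.6: h=8 (|e|=2), h=10 (|e|=1.8), h=12 (|e|=3.6), h=15 (|e|=3.4) → 4

4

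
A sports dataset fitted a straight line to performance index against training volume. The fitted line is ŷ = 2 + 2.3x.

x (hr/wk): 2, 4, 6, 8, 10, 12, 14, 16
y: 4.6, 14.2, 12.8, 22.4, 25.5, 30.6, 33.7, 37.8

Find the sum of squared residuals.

x=2: ŷ = 2 + 2.3·2 = 6.6; r = 4.6 − 6.6 = -2
x=4: ŷ = 2 + 2.3·4 = 11.2; r = 14.2 − 11.2 = 3
x=6: ŷ = 2 + 2.3·6 = 15.8; r = 12.8 − 15.8 = -3
x=8: ŷ = 2 + 2.3·8 = 20.4; r = 22.4 − 20.4 = 2
x=10: ŷ = 2 + 2.3·10 = 25; r = 25.5 − 25 = 0.5
x=12: ŷ = 2 + 2.3·12 = 29.6; r = 30.6 − 29.6 = 1
x=14: ŷ = 2 + 2.3·14 = 34.2; r = 33.7 − 34.2 = -0.5
x=16: ŷ = 2 + 2.3·16 = 38.8; r = 37.8 − 38.8 = -1
SSE = 4 + 9 + 9 + 4 + 0.25 + 1 + 0.25 + 1 = 28.5

SSE = 28.5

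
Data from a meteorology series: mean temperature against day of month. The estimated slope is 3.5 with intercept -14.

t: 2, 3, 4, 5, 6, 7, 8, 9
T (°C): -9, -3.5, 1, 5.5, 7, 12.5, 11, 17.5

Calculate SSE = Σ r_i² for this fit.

SSE = 22

t=2: ŷ = -14 + 3.5·2 = -7; r = -9 − (-7) = -2
t=3: ŷ = -14 + 3.5·3 = -3.5; r = -3.5 − (-3.5) = 0
t=4: ŷ = -14 + 3.5·4 = 0; r = 1 − 0 = 1
t=5: ŷ = -14 + 3.5·5 = 3.5; r = 5.5 − 3.5 = 2
t=6: ŷ = -14 + 3.5·6 = 7; r = 7 − 7 = 0
t=7: ŷ = -14 + 3.5·7 = 10.5; r = 12.5 − 10.5 = 2
t=8: ŷ = -14 + 3.5·8 = 14; r = 11 − 14 = -3
t=9: ŷ = -14 + 3.5·9 = 17.5; r = 17.5 − 17.5 = 0
SSE = 4 + 0 + 1 + 4 + 0 + 4 + 9 + 0 = 22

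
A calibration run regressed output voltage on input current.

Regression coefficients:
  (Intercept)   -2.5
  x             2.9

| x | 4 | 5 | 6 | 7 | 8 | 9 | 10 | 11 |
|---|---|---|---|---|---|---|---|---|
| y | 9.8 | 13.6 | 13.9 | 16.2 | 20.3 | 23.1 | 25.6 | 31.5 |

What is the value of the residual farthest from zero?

x=4: ŷ = -2.5 + 2.9·4 = 9.1; r = 9.8 − 9.1 = 0.7
x=5: ŷ = -2.5 + 2.9·5 = 12; r = 13.6 − 12 = 1.6
x=6: ŷ = -2.5 + 2.9·6 = 14.9; r = 13.9 − 14.9 = -1
x=7: ŷ = -2.5 + 2.9·7 = 17.8; r = 16.2 − 17.8 = -1.6
x=8: ŷ = -2.5 + 2.9·8 = 20.7; r = 20.3 − 20.7 = -0.4
x=9: ŷ = -2.5 + 2.9·9 = 23.6; r = 23.1 − 23.6 = -0.5
x=10: ŷ = -2.5 + 2.9·10 = 26.5; r = 25.6 − 26.5 = -0.9
x=11: ŷ = -2.5 + 2.9·11 = 29.4; r = 31.5 − 29.4 = 2.1
Largest |r| is 2.1 at x = 11, residual 2.1.

r = 2.1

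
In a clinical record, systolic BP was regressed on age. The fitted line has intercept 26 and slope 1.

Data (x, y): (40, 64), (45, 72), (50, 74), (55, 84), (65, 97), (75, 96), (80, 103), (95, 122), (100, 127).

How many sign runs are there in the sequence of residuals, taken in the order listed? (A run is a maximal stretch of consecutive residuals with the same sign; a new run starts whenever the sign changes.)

6 runs

x=40: ŷ = 26 + 40 = 66; r = 64 − 66 = -2
x=45: ŷ = 26 + 45 = 71; r = 72 − 71 = 1
x=50: ŷ = 26 + 50 = 76; r = 74 − 76 = -2
x=55: ŷ = 26 + 55 = 81; r = 84 − 81 = 3
x=65: ŷ = 26 + 65 = 91; r = 97 − 91 = 6
x=75: ŷ = 26 + 75 = 101; r = 96 − 101 = -5
x=80: ŷ = 26 + 80 = 106; r = 103 − 106 = -3
x=95: ŷ = 26 + 95 = 121; r = 122 − 121 = 1
x=100: ŷ = 26 + 100 = 126; r = 127 − 126 = 1
Signs: − + − + + − − + +
Runs: −×1, +×1, −×1, +×2, −×2, +×2 → 6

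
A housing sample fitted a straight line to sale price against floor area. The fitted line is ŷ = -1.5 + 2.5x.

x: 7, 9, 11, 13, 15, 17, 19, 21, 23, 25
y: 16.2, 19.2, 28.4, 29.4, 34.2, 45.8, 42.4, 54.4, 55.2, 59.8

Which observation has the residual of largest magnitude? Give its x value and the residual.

x=7: ŷ = -1.5 + 2.5·7 = 16; e = 16.2 − 16 = 0.2
x=9: ŷ = -1.5 + 2.5·9 = 21; e = 19.2 − 21 = -1.8
x=11: ŷ = -1.5 + 2.5·11 = 26; e = 28.4 − 26 = 2.4
x=13: ŷ = -1.5 + 2.5·13 = 31; e = 29.4 − 31 = -1.6
x=15: ŷ = -1.5 + 2.5·15 = 36; e = 34.2 − 36 = -1.8
x=17: ŷ = -1.5 + 2.5·17 = 41; e = 45.8 − 41 = 4.8
x=19: ŷ = -1.5 + 2.5·19 = 46; e = 42.4 − 46 = -3.6
x=21: ŷ = -1.5 + 2.5·21 = 51; e = 54.4 − 51 = 3.4
x=23: ŷ = -1.5 + 2.5·23 = 56; e = 55.2 − 56 = -0.8
x=25: ŷ = -1.5 + 2.5·25 = 61; e = 59.8 − 61 = -1.2
Largest |e| is 4.8 at x = 17, residual 4.8.

x = 17, e = 4.8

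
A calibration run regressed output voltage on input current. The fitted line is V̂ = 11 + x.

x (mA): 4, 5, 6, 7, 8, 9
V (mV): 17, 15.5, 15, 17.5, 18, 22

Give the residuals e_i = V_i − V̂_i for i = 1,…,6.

x=4: V̂ = 11 + 4 = 15; e = 17 − 15 = 2
x=5: V̂ = 11 + 5 = 16; e = 15.5 − 16 = -0.5
x=6: V̂ = 11 + 6 = 17; e = 15 − 17 = -2
x=7: V̂ = 11 + 7 = 18; e = 17.5 − 18 = -0.5
x=8: V̂ = 11 + 8 = 19; e = 18 − 19 = -1
x=9: V̂ = 11 + 9 = 20; e = 22 − 20 = 2

2, -0.5, -2, -0.5, -1, 2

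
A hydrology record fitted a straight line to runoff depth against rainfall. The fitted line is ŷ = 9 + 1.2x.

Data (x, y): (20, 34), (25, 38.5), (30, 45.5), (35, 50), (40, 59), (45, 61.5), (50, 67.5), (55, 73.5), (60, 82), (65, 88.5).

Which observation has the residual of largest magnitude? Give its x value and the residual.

x = 40, r = 2

x=20: ŷ = 9 + 1.2·20 = 33; r = 34 − 33 = 1
x=25: ŷ = 9 + 1.2·25 = 39; r = 38.5 − 39 = -0.5
x=30: ŷ = 9 + 1.2·30 = 45; r = 45.5 − 45 = 0.5
x=35: ŷ = 9 + 1.2·35 = 51; r = 50 − 51 = -1
x=40: ŷ = 9 + 1.2·40 = 57; r = 59 − 57 = 2
x=45: ŷ = 9 + 1.2·45 = 63; r = 61.5 − 63 = -1.5
x=50: ŷ = 9 + 1.2·50 = 69; r = 67.5 − 69 = -1.5
x=55: ŷ = 9 + 1.2·55 = 75; r = 73.5 − 75 = -1.5
x=60: ŷ = 9 + 1.2·60 = 81; r = 82 − 81 = 1
x=65: ŷ = 9 + 1.2·65 = 87; r = 88.5 − 87 = 1.5
Largest |r| is 2 at x = 40, residual 2.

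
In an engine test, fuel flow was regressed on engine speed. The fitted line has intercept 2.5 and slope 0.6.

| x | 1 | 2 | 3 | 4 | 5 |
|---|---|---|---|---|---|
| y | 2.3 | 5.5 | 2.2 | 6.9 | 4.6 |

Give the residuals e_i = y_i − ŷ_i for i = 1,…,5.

-0.8, 1.8, -2.1, 2, -0.9

x=1: ŷ = 2.5 + 0.6·1 = 3.1; e = 2.3 − 3.1 = -0.8
x=2: ŷ = 2.5 + 0.6·2 = 3.7; e = 5.5 − 3.7 = 1.8
x=3: ŷ = 2.5 + 0.6·3 = 4.3; e = 2.2 − 4.3 = -2.1
x=4: ŷ = 2.5 + 0.6·4 = 4.9; e = 6.9 − 4.9 = 2
x=5: ŷ = 2.5 + 0.6·5 = 5.5; e = 4.6 − 5.5 = -0.9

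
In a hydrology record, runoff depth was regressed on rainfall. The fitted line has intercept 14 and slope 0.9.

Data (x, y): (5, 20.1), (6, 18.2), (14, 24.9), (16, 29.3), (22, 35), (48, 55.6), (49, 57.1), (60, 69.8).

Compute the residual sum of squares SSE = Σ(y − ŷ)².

SSE = 15.94

x=5: ŷ = 14 + 0.9·5 = 18.5; e = 20.1 − 18.5 = 1.6
x=6: ŷ = 14 + 0.9·6 = 19.4; e = 18.2 − 19.4 = -1.2
x=14: ŷ = 14 + 0.9·14 = 26.6; e = 24.9 − 26.6 = -1.7
x=16: ŷ = 14 + 0.9·16 = 28.4; e = 29.3 − 28.4 = 0.9
x=22: ŷ = 14 + 0.9·22 = 33.8; e = 35 − 33.8 = 1.2
x=48: ŷ = 14 + 0.9·48 = 57.2; e = 55.6 − 57.2 = -1.6
x=49: ŷ = 14 + 0.9·49 = 58.1; e = 57.1 − 58.1 = -1
x=60: ŷ = 14 + 0.9·60 = 68; e = 69.8 − 68 = 1.8
SSE = 2.56 + 1.44 + 2.89 + 0.81 + 1.44 + 2.56 + 1 + 3.24 = 15.94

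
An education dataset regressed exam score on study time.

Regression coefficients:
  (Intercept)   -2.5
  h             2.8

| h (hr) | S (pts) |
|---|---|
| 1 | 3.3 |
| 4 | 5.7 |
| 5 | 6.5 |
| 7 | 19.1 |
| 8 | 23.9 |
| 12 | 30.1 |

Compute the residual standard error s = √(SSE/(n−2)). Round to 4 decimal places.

h=1: Ŝ = -2.5 + 2.8·1 = 0.3; r = 3.3 − 0.3 = 3
h=4: Ŝ = -2.5 + 2.8·4 = 8.7; r = 5.7 − 8.7 = -3
h=5: Ŝ = -2.5 + 2.8·5 = 11.5; r = 6.5 − 11.5 = -5
h=7: Ŝ = -2.5 + 2.8·7 = 17.1; r = 19.1 − 17.1 = 2
h=8: Ŝ = -2.5 + 2.8·8 = 19.9; r = 23.9 − 19.9 = 4
h=12: Ŝ = -2.5 + 2.8·12 = 31.1; r = 30.1 − 31.1 = -1
SSE = 9 + 9 + 25 + 4 + 16 + 1 = 64
s = √(64/4) = √16 ≈ 4.0000

s = 4.0000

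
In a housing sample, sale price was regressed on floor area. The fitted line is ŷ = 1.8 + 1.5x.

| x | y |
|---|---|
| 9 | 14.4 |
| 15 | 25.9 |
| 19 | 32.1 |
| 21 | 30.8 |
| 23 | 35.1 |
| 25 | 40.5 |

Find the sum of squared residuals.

SSE = 15.74

x=9: ŷ = 1.8 + 1.5·9 = 15.3; e = 14.4 − 15.3 = -0.9
x=15: ŷ = 1.8 + 1.5·15 = 24.3; e = 25.9 − 24.3 = 1.6
x=19: ŷ = 1.8 + 1.5·19 = 30.3; e = 32.1 − 30.3 = 1.8
x=21: ŷ = 1.8 + 1.5·21 = 33.3; e = 30.8 − 33.3 = -2.5
x=23: ŷ = 1.8 + 1.5·23 = 36.3; e = 35.1 − 36.3 = -1.2
x=25: ŷ = 1.8 + 1.5·25 = 39.3; e = 40.5 − 39.3 = 1.2
SSE = 0.81 + 2.56 + 3.24 + 6.25 + 1.44 + 1.44 = 15.74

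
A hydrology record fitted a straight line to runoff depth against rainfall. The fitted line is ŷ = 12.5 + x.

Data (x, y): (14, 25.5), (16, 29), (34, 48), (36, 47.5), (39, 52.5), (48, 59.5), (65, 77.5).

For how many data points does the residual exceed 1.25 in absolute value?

1

x=14: ŷ = 12.5 + 14 = 26.5; r = 25.5 − 26.5 = -1
x=16: ŷ = 12.5 + 16 = 28.5; r = 29 − 28.5 = 0.5
x=34: ŷ = 12.5 + 34 = 46.5; r = 48 − 46.5 = 1.5
x=36: ŷ = 12.5 + 36 = 48.5; r = 47.5 − 48.5 = -1
x=39: ŷ = 12.5 + 39 = 51.5; r = 52.5 − 51.5 = 1
x=48: ŷ = 12.5 + 48 = 60.5; r = 59.5 − 60.5 = -1
x=65: ŷ = 12.5 + 65 = 77.5; r = 77.5 − 77.5 = 0
|r| > 1.25: x=34 (|r|=1.5) → 1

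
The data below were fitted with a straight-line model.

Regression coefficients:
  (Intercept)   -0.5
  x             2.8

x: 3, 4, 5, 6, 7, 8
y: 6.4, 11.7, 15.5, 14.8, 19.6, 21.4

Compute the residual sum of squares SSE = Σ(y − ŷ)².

x=3: ŷ = -0.5 + 2.8·3 = 7.9; r = 6.4 − 7.9 = -1.5
x=4: ŷ = -0.5 + 2.8·4 = 10.7; r = 11.7 − 10.7 = 1
x=5: ŷ = -0.5 + 2.8·5 = 13.5; r = 15.5 − 13.5 = 2
x=6: ŷ = -0.5 + 2.8·6 = 16.3; r = 14.8 − 16.3 = -1.5
x=7: ŷ = -0.5 + 2.8·7 = 19.1; r = 19.6 − 19.1 = 0.5
x=8: ŷ = -0.5 + 2.8·8 = 21.9; r = 21.4 − 21.9 = -0.5
SSE = 2.25 + 1 + 4 + 2.25 + 0.25 + 0.25 = 10

SSE = 10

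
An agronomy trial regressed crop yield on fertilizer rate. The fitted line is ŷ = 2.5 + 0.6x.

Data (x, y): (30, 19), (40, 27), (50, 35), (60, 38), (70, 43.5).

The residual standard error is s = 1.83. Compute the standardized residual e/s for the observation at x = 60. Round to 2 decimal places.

ŷ = 2.5 + 0.6·60 = 38.5
e = 38 − 38.5 = -0.5
e/s = -0.5 / 1.83 = -0.27

-0.27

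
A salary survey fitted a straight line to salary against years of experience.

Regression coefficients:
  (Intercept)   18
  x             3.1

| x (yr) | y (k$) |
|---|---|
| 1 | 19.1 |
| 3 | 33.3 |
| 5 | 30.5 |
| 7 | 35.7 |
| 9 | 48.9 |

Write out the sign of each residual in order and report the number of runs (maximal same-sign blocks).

x=1: ŷ = 18 + 3.1·1 = 21.1; e = 19.1 − 21.1 = -2
x=3: ŷ = 18 + 3.1·3 = 27.3; e = 33.3 − 27.3 = 6
x=5: ŷ = 18 + 3.1·5 = 33.5; e = 30.5 − 33.5 = -3
x=7: ŷ = 18 + 3.1·7 = 39.7; e = 35.7 − 39.7 = -4
x=9: ŷ = 18 + 3.1·9 = 45.9; e = 48.9 − 45.9 = 3
Signs: − + − − +
Runs: −×1, +×1, −×2, +×1 → 4

4 runs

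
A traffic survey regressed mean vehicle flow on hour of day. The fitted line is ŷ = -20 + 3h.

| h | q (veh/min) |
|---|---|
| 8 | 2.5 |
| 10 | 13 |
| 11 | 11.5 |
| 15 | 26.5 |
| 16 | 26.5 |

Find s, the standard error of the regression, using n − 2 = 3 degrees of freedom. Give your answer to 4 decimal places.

s = 2.4495

h=8: ŷ = -20 + 3·8 = 4; r = 2.5 − 4 = -1.5
h=10: ŷ = -20 + 3·10 = 10; r = 13 − 10 = 3
h=11: ŷ = -20 + 3·11 = 13; r = 11.5 − 13 = -1.5
h=15: ŷ = -20 + 3·15 = 25; r = 26.5 − 25 = 1.5
h=16: ŷ = -20 + 3·16 = 28; r = 26.5 − 28 = -1.5
SSE = 2.25 + 9 + 2.25 + 2.25 + 2.25 = 18
s = √(18/3) = √6 ≈ 2.4495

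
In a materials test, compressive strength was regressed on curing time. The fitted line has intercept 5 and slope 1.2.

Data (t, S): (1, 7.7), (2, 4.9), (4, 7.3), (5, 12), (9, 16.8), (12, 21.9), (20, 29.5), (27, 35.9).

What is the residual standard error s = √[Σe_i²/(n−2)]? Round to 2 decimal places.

s = 2.06

t=1: Ŝ = 5 + 1.2·1 = 6.2; e = 7.7 − 6.2 = 1.5
t=2: Ŝ = 5 + 1.2·2 = 7.4; e = 4.9 − 7.4 = -2.5
t=4: Ŝ = 5 + 1.2·4 = 9.8; e = 7.3 − 9.8 = -2.5
t=5: Ŝ = 5 + 1.2·5 = 11; e = 12 − 11 = 1
t=9: Ŝ = 5 + 1.2·9 = 15.8; e = 16.8 − 15.8 = 1
t=12: Ŝ = 5 + 1.2·12 = 19.4; e = 21.9 − 19.4 = 2.5
t=20: Ŝ = 5 + 1.2·20 = 29; e = 29.5 − 29 = 0.5
t=27: Ŝ = 5 + 1.2·27 = 37.4; e = 35.9 − 37.4 = -1.5
SSE = 2.25 + 6.25 + 6.25 + 1 + 1 + 6.25 + 0.25 + 2.25 = 25.5
s = √(25.5/6) = √4.25 ≈ 2.06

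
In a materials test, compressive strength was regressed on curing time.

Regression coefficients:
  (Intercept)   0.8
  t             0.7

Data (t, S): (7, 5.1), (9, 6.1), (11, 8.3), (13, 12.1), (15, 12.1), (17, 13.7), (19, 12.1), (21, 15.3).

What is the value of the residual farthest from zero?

r = 2.2

t=7: Ŝ = 0.8 + 0.7·7 = 5.7; r = 5.1 − 5.7 = -0.6
t=9: Ŝ = 0.8 + 0.7·9 = 7.1; r = 6.1 − 7.1 = -1
t=11: Ŝ = 0.8 + 0.7·11 = 8.5; r = 8.3 − 8.5 = -0.2
t=13: Ŝ = 0.8 + 0.7·13 = 9.9; r = 12.1 − 9.9 = 2.2
t=15: Ŝ = 0.8 + 0.7·15 = 11.3; r = 12.1 − 11.3 = 0.8
t=17: Ŝ = 0.8 + 0.7·17 = 12.7; r = 13.7 − 12.7 = 1
t=19: Ŝ = 0.8 + 0.7·19 = 14.1; r = 12.1 − 14.1 = -2
t=21: Ŝ = 0.8 + 0.7·21 = 15.5; r = 15.3 − 15.5 = -0.2
Largest |r| is 2.2 at t = 13, residual 2.2.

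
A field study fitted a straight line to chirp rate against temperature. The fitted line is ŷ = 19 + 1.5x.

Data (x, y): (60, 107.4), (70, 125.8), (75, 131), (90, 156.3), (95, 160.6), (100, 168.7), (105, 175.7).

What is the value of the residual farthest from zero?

x=60: ŷ = 19 + 1.5·60 = 109; e = 107.4 − 109 = -1.6
x=70: ŷ = 19 + 1.5·70 = 124; e = 125.8 − 124 = 1.8
x=75: ŷ = 19 + 1.5·75 = 131.5; e = 131 − 131.5 = -0.5
x=90: ŷ = 19 + 1.5·90 = 154; e = 156.3 − 154 = 2.3
x=95: ŷ = 19 + 1.5·95 = 161.5; e = 160.6 − 161.5 = -0.9
x=100: ŷ = 19 + 1.5·100 = 169; e = 168.7 − 169 = -0.3
x=105: ŷ = 19 + 1.5·105 = 176.5; e = 175.7 − 176.5 = -0.8
Largest |e| is 2.3 at x = 90, residual 2.3.

e = 2.3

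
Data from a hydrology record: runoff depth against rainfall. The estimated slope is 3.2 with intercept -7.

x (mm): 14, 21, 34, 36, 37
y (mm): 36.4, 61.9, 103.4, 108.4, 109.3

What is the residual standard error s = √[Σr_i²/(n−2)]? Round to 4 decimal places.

s = 1.9883

x=14: ŷ = -7 + 3.2·14 = 37.8; r = 36.4 − 37.8 = -1.4
x=21: ŷ = -7 + 3.2·21 = 60.2; r = 61.9 − 60.2 = 1.7
x=34: ŷ = -7 + 3.2·34 = 101.8; r = 103.4 − 101.8 = 1.6
x=36: ŷ = -7 + 3.2·36 = 108.2; r = 108.4 − 108.2 = 0.2
x=37: ŷ = -7 + 3.2·37 = 111.4; r = 109.3 − 111.4 = -2.1
SSE = 1.96 + 2.89 + 2.56 + 0.04 + 4.41 = 11.86
s = √(11.86/3) = √3.95333 ≈ 1.9883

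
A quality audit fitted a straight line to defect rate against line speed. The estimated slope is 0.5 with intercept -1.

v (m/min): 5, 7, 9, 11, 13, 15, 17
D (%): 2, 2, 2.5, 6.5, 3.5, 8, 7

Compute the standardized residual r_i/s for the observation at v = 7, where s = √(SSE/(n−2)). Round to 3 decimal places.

-0.323

v=5: D̂ = -1 + 0.5·5 = 1.5; r = 2 − 1.5 = 0.5
v=7: D̂ = -1 + 0.5·7 = 2.5; r = 2 − 2.5 = -0.5
v=9: D̂ = -1 + 0.5·9 = 3.5; r = 2.5 − 3.5 = -1
v=11: D̂ = -1 + 0.5·11 = 4.5; r = 6.5 − 4.5 = 2
v=13: D̂ = -1 + 0.5·13 = 5.5; r = 3.5 − 5.5 = -2
v=15: D̂ = -1 + 0.5·15 = 6.5; r = 8 − 6.5 = 1.5
v=17: D̂ = -1 + 0.5·17 = 7.5; r = 7 − 7.5 = -0.5
SSE = 0.25 + 0.25 + 1 + 4 + 4 + 2.25 + 0.25 = 12
s = √(12/5) = 1.54919
r/s = -0.5 / 1.54919 = -0.323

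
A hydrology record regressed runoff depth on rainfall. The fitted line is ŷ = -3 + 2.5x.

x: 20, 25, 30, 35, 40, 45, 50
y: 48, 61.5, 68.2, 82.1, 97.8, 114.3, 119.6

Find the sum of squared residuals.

x=20: ŷ = -3 + 2.5·20 = 47; e = 48 − 47 = 1
x=25: ŷ = -3 + 2.5·25 = 59.5; e = 61.5 − 59.5 = 2
x=30: ŷ = -3 + 2.5·30 = 72; e = 68.2 − 72 = -3.8
x=35: ŷ = -3 + 2.5·35 = 84.5; e = 82.1 − 84.5 = -2.4
x=40: ŷ = -3 + 2.5·40 = 97; e = 97.8 − 97 = 0.8
x=45: ŷ = -3 + 2.5·45 = 109.5; e = 114.3 − 109.5 = 4.8
x=50: ŷ = -3 + 2.5·50 = 122; e = 119.6 − 122 = -2.4
SSE = 1 + 4 + 14.44 + 5.76 + 0.64 + 23.04 + 5.76 = 54.64

SSE = 54.64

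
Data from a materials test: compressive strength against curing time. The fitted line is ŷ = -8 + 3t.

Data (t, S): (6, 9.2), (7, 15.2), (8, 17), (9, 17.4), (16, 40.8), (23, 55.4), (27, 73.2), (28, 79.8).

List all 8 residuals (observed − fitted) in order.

-0.8, 2.2, 1, -1.6, 0.8, -5.6, 0.2, 3.8

t=6: ŷ = -8 + 3·6 = 10; r = 9.2 − 10 = -0.8
t=7: ŷ = -8 + 3·7 = 13; r = 15.2 − 13 = 2.2
t=8: ŷ = -8 + 3·8 = 16; r = 17 − 16 = 1
t=9: ŷ = -8 + 3·9 = 19; r = 17.4 − 19 = -1.6
t=16: ŷ = -8 + 3·16 = 40; r = 40.8 − 40 = 0.8
t=23: ŷ = -8 + 3·23 = 61; r = 55.4 − 61 = -5.6
t=27: ŷ = -8 + 3·27 = 73; r = 73.2 − 73 = 0.2
t=28: ŷ = -8 + 3·28 = 76; r = 79.8 − 76 = 3.8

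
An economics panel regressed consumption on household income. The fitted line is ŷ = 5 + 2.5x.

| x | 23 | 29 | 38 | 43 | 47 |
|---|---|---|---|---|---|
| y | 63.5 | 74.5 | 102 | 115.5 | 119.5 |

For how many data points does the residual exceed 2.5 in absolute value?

x=23: ŷ = 5 + 2.5·23 = 62.5; e = 63.5 − 62.5 = 1
x=29: ŷ = 5 + 2.5·29 = 77.5; e = 74.5 − 77.5 = -3
x=38: ŷ = 5 + 2.5·38 = 100; e = 102 − 100 = 2
x=43: ŷ = 5 + 2.5·43 = 112.5; e = 115.5 − 112.5 = 3
x=47: ŷ = 5 + 2.5·47 = 122.5; e = 119.5 − 122.5 = -3
|e| > 2.5: x=29 (|e|=3), x=43 (|e|=3), x=47 (|e|=3) → 3

3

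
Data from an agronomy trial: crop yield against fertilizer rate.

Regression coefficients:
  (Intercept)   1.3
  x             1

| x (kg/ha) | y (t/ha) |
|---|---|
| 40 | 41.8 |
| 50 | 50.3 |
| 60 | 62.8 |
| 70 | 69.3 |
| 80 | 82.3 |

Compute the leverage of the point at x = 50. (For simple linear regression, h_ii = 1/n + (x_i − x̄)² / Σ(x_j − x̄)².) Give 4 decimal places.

h = 0.3000

x̄ = (40 + 50 + 60 + 70 + 80)/5 = 60
Σ(x − x̄)² = 400 + 100 + 0 + 100 + 400 = 1000
h = 1/5 + (-10)²/1000 = 0.2 + 0.1 = 0.3000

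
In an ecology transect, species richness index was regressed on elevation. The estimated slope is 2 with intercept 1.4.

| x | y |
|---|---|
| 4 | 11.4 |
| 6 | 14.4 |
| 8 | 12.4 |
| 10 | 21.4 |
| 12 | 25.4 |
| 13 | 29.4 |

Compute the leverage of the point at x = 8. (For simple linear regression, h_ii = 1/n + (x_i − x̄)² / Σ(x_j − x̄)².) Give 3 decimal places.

h = 0.178

x̄ = (4 + 6 + 8 + 10 + 12 + 13)/6 = 8.83333
Σ(x − x̄)² = 23.3611 + 8.02778 + 0.694444 + 1.36111 + 10.0278 + 17.3611 = 60.8333
h = 1/6 + (-0.833333)²/60.8333 = 0.166667 + 0.0114155 = 0.178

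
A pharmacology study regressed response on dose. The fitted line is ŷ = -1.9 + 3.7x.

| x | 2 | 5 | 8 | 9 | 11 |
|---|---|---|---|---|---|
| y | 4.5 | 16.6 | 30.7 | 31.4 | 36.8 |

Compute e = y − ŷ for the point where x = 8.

ŷ = -1.9 + 3.7·8 = 27.7
e = 30.7 − 27.7 = 3

e = 3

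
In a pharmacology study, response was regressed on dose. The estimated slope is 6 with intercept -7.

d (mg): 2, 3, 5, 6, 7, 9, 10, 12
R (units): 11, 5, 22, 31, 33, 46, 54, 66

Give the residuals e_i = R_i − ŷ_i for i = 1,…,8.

d=2: ŷ = -7 + 6·2 = 5; e = 11 − 5 = 6
d=3: ŷ = -7 + 6·3 = 11; e = 5 − 11 = -6
d=5: ŷ = -7 + 6·5 = 23; e = 22 − 23 = -1
d=6: ŷ = -7 + 6·6 = 29; e = 31 − 29 = 2
d=7: ŷ = -7 + 6·7 = 35; e = 33 − 35 = -2
d=9: ŷ = -7 + 6·9 = 47; e = 46 − 47 = -1
d=10: ŷ = -7 + 6·10 = 53; e = 54 − 53 = 1
d=12: ŷ = -7 + 6·12 = 65; e = 66 − 65 = 1

6, -6, -1, 2, -2, -1, 1, 1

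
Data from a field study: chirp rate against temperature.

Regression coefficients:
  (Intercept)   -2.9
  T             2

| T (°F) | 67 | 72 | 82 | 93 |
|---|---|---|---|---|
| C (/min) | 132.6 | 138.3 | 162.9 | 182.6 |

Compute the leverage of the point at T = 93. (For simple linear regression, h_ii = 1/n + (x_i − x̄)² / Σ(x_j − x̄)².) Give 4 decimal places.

h = 0.7796

T̄ = (67 + 72 + 82 + 93)/4 = 78.5
Σ(T − T̄)² = 132.25 + 42.25 + 12.25 + 210.25 = 397
h = 1/4 + (14.5)²/397 = 0.25 + 0.529597 = 0.7796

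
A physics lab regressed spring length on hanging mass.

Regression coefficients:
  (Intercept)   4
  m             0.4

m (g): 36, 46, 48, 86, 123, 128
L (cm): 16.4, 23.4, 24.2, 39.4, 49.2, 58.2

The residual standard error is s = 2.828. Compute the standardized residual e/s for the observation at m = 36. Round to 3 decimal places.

-0.707

L̂ = 4 + 0.4·36 = 18.4
e = 16.4 − 18.4 = -2
e/s = -2 / 2.828 = -0.707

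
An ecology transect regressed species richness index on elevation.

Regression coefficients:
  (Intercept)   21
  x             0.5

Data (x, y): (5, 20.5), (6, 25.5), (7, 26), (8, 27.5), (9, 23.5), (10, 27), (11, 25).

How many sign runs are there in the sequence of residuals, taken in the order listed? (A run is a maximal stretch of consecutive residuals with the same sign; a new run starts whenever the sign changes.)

x=5: ŷ = 21 + 0.5·5 = 23.5; e = 20.5 − 23.5 = -3
x=6: ŷ = 21 + 0.5·6 = 24; e = 25.5 − 24 = 1.5
x=7: ŷ = 21 + 0.5·7 = 24.5; e = 26 − 24.5 = 1.5
x=8: ŷ = 21 + 0.5·8 = 25; e = 27.5 − 25 = 2.5
x=9: ŷ = 21 + 0.5·9 = 25.5; e = 23.5 − 25.5 = -2
x=10: ŷ = 21 + 0.5·10 = 26; e = 27 − 26 = 1
x=11: ŷ = 21 + 0.5·11 = 26.5; e = 25 − 26.5 = -1.5
Signs: − + + + − + −
Runs: −×1, +×3, −×1, +×1, −×1 → 5

5 runs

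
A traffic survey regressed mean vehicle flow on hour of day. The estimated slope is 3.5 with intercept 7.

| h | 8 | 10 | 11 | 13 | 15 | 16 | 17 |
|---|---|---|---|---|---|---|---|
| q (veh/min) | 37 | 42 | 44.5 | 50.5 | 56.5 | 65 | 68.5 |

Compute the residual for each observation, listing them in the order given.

h=8: q̂ = 7 + 3.5·8 = 35; r = 37 − 35 = 2
h=10: q̂ = 7 + 3.5·10 = 42; r = 42 − 42 = 0
h=11: q̂ = 7 + 3.5·11 = 45.5; r = 44.5 − 45.5 = -1
h=13: q̂ = 7 + 3.5·13 = 52.5; r = 50.5 − 52.5 = -2
h=15: q̂ = 7 + 3.5·15 = 59.5; r = 56.5 − 59.5 = -3
h=16: q̂ = 7 + 3.5·16 = 63; r = 65 − 63 = 2
h=17: q̂ = 7 + 3.5·17 = 66.5; r = 68.5 − 66.5 = 2

2, 0, -1, -2, -3, 2, 2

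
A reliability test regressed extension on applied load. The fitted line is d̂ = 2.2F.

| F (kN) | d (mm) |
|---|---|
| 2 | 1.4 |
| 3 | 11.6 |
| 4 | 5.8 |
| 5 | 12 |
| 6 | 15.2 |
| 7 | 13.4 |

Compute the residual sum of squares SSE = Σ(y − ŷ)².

F=2: d̂ = 2.2·2 = 4.4; r = 1.4 − 4.4 = -3
F=3: d̂ = 2.2·3 = 6.6; r = 11.6 − 6.6 = 5
F=4: d̂ = 2.2·4 = 8.8; r = 5.8 − 8.8 = -3
F=5: d̂ = 2.2·5 = 11; r = 12 − 11 = 1
F=6: d̂ = 2.2·6 = 13.2; r = 15.2 − 13.2 = 2
F=7: d̂ = 2.2·7 = 15.4; r = 13.4 − 15.4 = -2
SSE = 9 + 25 + 9 + 1 + 4 + 4 = 52

SSE = 52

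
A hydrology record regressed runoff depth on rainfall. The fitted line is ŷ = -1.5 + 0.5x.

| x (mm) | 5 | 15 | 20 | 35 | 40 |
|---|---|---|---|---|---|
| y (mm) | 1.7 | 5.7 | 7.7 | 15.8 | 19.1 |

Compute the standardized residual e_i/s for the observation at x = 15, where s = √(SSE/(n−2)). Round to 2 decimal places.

x=5: ŷ = -1.5 + 0.5·5 = 1; e = 1.7 − 1 = 0.7
x=15: ŷ = -1.5 + 0.5·15 = 6; e = 5.7 − 6 = -0.3
x=20: ŷ = -1.5 + 0.5·20 = 8.5; e = 7.7 − 8.5 = -0.8
x=35: ŷ = -1.5 + 0.5·35 = 16; e = 15.8 − 16 = -0.2
x=40: ŷ = -1.5 + 0.5·40 = 18.5; e = 19.1 − 18.5 = 0.6
SSE = 0.49 + 0.09 + 0.64 + 0.04 + 0.36 = 1.62
s = √(1.62/3) = 0.734847
e/s = -0.3 / 0.734847 = -0.41

-0.41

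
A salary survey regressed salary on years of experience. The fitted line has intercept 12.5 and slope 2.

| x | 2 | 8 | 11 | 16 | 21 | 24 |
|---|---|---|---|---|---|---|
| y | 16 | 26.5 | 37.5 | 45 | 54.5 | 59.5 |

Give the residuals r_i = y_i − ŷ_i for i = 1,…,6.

-0.5, -2, 3, 0.5, 0, -1

x=2: ŷ = 12.5 + 2·2 = 16.5; r = 16 − 16.5 = -0.5
x=8: ŷ = 12.5 + 2·8 = 28.5; r = 26.5 − 28.5 = -2
x=11: ŷ = 12.5 + 2·11 = 34.5; r = 37.5 − 34.5 = 3
x=16: ŷ = 12.5 + 2·16 = 44.5; r = 45 − 44.5 = 0.5
x=21: ŷ = 12.5 + 2·21 = 54.5; r = 54.5 − 54.5 = 0
x=24: ŷ = 12.5 + 2·24 = 60.5; r = 59.5 − 60.5 = -1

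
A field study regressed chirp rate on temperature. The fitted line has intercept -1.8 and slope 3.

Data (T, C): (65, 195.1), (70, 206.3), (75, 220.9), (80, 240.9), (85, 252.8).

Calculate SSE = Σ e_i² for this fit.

T=65: ŷ = -1.8 + 3·65 = 193.2; e = 195.1 − 193.2 = 1.9
T=70: ŷ = -1.8 + 3·70 = 208.2; e = 206.3 − 208.2 = -1.9
T=75: ŷ = -1.8 + 3·75 = 223.2; e = 220.9 − 223.2 = -2.3
T=80: ŷ = -1.8 + 3·80 = 238.2; e = 240.9 − 238.2 = 2.7
T=85: ŷ = -1.8 + 3·85 = 253.2; e = 252.8 − 253.2 = -0.4
SSE = 3.61 + 3.61 + 5.29 + 7.29 + 0.16 = 19.96

SSE = 19.96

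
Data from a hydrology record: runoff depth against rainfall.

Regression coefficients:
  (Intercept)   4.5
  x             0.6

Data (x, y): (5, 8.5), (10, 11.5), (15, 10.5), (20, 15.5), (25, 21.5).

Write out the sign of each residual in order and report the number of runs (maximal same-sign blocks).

3 runs

x=5: ŷ = 4.5 + 0.6·5 = 7.5; r = 8.5 − 7.5 = 1
x=10: ŷ = 4.5 + 0.6·10 = 10.5; r = 11.5 − 10.5 = 1
x=15: ŷ = 4.5 + 0.6·15 = 13.5; r = 10.5 − 13.5 = -3
x=20: ŷ = 4.5 + 0.6·20 = 16.5; r = 15.5 − 16.5 = -1
x=25: ŷ = 4.5 + 0.6·25 = 19.5; r = 21.5 − 19.5 = 2
Signs: + + − − +
Runs: +×2, −×2, +×1 → 3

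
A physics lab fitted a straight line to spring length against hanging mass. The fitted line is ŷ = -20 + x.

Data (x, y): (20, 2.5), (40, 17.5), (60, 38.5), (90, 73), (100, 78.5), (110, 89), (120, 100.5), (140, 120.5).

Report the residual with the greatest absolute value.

e = 3

x=20: ŷ = -20 + 20 = 0; e = 2.5 − 0 = 2.5
x=40: ŷ = -20 + 40 = 20; e = 17.5 − 20 = -2.5
x=60: ŷ = -20 + 60 = 40; e = 38.5 − 40 = -1.5
x=90: ŷ = -20 + 90 = 70; e = 73 − 70 = 3
x=100: ŷ = -20 + 100 = 80; e = 78.5 − 80 = -1.5
x=110: ŷ = -20 + 110 = 90; e = 89 − 90 = -1
x=120: ŷ = -20 + 120 = 100; e = 100.5 − 100 = 0.5
x=140: ŷ = -20 + 140 = 120; e = 120.5 − 120 = 0.5
Largest |e| is 3 at x = 90, residual 3.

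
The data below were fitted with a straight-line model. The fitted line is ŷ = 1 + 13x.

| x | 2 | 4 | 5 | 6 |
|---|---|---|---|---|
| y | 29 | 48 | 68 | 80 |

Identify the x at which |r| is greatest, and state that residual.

x=2: ŷ = 1 + 13·2 = 27; r = 29 − 27 = 2
x=4: ŷ = 1 + 13·4 = 53; r = 48 − 53 = -5
x=5: ŷ = 1 + 13·5 = 66; r = 68 − 66 = 2
x=6: ŷ = 1 + 13·6 = 79; r = 80 − 79 = 1
Largest |r| is 5 at x = 4, residual -5.

x = 4, r = -5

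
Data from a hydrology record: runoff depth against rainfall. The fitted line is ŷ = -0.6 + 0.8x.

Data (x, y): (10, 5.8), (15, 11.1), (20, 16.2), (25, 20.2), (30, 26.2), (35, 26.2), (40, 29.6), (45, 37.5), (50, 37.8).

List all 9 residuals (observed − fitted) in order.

x=10: ŷ = -0.6 + 0.8·10 = 7.4; r = 5.8 − 7.4 = -1.6
x=15: ŷ = -0.6 + 0.8·15 = 11.4; r = 11.1 − 11.4 = -0.3
x=20: ŷ = -0.6 + 0.8·20 = 15.4; r = 16.2 − 15.4 = 0.8
x=25: ŷ = -0.6 + 0.8·25 = 19.4; r = 20.2 − 19.4 = 0.8
x=30: ŷ = -0.6 + 0.8·30 = 23.4; r = 26.2 − 23.4 = 2.8
x=35: ŷ = -0.6 + 0.8·35 = 27.4; r = 26.2 − 27.4 = -1.2
x=40: ŷ = -0.6 + 0.8·40 = 31.4; r = 29.6 − 31.4 = -1.8
x=45: ŷ = -0.6 + 0.8·45 = 35.4; r = 37.5 − 35.4 = 2.1
x=50: ŷ = -0.6 + 0.8·50 = 39.4; r = 37.8 − 39.4 = -1.6

-1.6, -0.3, 0.8, 0.8, 2.8, -1.2, -1.8, 2.1, -1.6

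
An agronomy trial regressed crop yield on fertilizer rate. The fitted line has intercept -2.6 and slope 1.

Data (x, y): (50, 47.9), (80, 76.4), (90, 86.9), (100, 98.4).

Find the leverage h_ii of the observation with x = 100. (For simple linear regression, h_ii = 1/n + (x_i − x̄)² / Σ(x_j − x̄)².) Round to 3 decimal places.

h = 0.536

x̄ = (50 + 80 + 90 + 100)/4 = 80
Σ(x − x̄)² = 900 + 0 + 100 + 400 = 1400
h = 1/4 + (20)²/1400 = 0.25 + 0.285714 = 0.536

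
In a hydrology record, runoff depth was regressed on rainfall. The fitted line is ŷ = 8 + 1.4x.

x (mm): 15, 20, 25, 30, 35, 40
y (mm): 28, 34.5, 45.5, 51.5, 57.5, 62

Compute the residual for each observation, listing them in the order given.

x=15: ŷ = 8 + 1.4·15 = 29; e = 28 − 29 = -1
x=20: ŷ = 8 + 1.4·20 = 36; e = 34.5 − 36 = -1.5
x=25: ŷ = 8 + 1.4·25 = 43; e = 45.5 − 43 = 2.5
x=30: ŷ = 8 + 1.4·30 = 50; e = 51.5 − 50 = 1.5
x=35: ŷ = 8 + 1.4·35 = 57; e = 57.5 − 57 = 0.5
x=40: ŷ = 8 + 1.4·40 = 64; e = 62 − 64 = -2

-1, -1.5, 2.5, 1.5, 0.5, -2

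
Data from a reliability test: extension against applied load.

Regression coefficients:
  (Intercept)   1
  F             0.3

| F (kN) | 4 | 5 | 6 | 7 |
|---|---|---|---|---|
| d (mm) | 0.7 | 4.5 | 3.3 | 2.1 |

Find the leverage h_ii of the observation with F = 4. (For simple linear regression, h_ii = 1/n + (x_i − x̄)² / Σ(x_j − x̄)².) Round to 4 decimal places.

F̄ = (4 + 5 + 6 + 7)/4 = 5.5
Σ(F − F̄)² = 2.25 + 0.25 + 0.25 + 2.25 = 5
h = 1/4 + (-1.5)²/5 = 0.25 + 0.45 = 0.7000

h = 0.7000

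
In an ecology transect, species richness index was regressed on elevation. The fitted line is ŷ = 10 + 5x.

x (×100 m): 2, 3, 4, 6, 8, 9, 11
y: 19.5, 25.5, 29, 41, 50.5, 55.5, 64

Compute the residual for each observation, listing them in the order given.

-0.5, 0.5, -1, 1, 0.5, 0.5, -1

x=2: ŷ = 10 + 5·2 = 20; e = 19.5 − 20 = -0.5
x=3: ŷ = 10 + 5·3 = 25; e = 25.5 − 25 = 0.5
x=4: ŷ = 10 + 5·4 = 30; e = 29 − 30 = -1
x=6: ŷ = 10 + 5·6 = 40; e = 41 − 40 = 1
x=8: ŷ = 10 + 5·8 = 50; e = 50.5 − 50 = 0.5
x=9: ŷ = 10 + 5·9 = 55; e = 55.5 − 55 = 0.5
x=11: ŷ = 10 + 5·11 = 65; e = 64 − 65 = -1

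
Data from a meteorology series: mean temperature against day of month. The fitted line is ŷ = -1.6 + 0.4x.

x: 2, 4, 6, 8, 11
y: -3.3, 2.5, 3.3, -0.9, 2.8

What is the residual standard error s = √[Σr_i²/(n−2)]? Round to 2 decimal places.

x=2: ŷ = -1.6 + 0.4·2 = -0.8; r = -3.3 − (-0.8) = -2.5
x=4: ŷ = -1.6 + 0.4·4 = 0; r = 2.5 − 0 = 2.5
x=6: ŷ = -1.6 + 0.4·6 = 0.8; r = 3.3 − 0.8 = 2.5
x=8: ŷ = -1.6 + 0.4·8 = 1.6; r = -0.9 − 1.6 = -2.5
x=11: ŷ = -1.6 + 0.4·11 = 2.8; r = 2.8 − 2.8 = 0
SSE = 6.25 + 6.25 + 6.25 + 6.25 + 0 = 25
s = √(25/3) = √8.33333 ≈ 2.89

s = 2.89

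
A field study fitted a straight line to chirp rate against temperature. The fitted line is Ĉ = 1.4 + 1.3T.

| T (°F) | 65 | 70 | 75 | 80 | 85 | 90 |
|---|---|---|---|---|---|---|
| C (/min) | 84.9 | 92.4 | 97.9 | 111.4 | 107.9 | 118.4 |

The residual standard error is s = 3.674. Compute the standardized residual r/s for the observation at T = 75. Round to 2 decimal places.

Ĉ = 1.4 + 1.3·75 = 98.9
r = 97.9 − 98.9 = -1
r/s = -1 / 3.674 = -0.27

-0.27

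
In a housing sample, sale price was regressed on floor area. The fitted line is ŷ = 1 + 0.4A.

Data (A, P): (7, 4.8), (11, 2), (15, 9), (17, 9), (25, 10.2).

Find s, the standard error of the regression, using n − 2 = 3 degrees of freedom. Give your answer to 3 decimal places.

A=7: ŷ = 1 + 0.4·7 = 3.8; r = 4.8 − 3.8 = 1
A=11: ŷ = 1 + 0.4·11 = 5.4; r = 2 − 5.4 = -3.4
A=15: ŷ = 1 + 0.4·15 = 7; r = 9 − 7 = 2
A=17: ŷ = 1 + 0.4·17 = 7.8; r = 9 − 7.8 = 1.2
A=25: ŷ = 1 + 0.4·25 = 11; r = 10.2 − 11 = -0.8
SSE = 1 + 11.56 + 4 + 1.44 + 0.64 = 18.64
s = √(18.64/3) = √6.21333 ≈ 2.493

s = 2.493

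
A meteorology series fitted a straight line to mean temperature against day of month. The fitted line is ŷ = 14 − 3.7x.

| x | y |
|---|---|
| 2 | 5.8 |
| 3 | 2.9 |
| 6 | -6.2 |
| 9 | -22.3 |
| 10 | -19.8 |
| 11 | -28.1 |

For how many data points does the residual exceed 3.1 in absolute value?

x=2: ŷ = 14 − 3.7·2 = 6.6; r = 5.8 − 6.6 = -0.8
x=3: ŷ = 14 − 3.7·3 = 2.9; r = 2.9 − 2.9 = 0
x=6: ŷ = 14 − 3.7·6 = -8.2; r = -6.2 − (-8.2) = 2
x=9: ŷ = 14 − 3.7·9 = -19.3; r = -22.3 − (-19.3) = -3
x=10: ŷ = 14 − 3.7·10 = -23; r = -19.8 − (-23) = 3.2
x=11: ŷ = 14 − 3.7·11 = -26.7; r = -28.1 − (-26.7) = -1.4
|r| > 3.1: x=10 (|r|=3.2) → 1

1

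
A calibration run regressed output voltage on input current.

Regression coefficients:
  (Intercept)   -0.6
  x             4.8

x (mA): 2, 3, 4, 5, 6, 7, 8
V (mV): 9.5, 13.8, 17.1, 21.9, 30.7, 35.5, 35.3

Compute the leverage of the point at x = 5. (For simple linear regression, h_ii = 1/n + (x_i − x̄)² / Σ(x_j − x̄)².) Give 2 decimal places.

h = 0.14

x̄ = (2 + 3 + 4 + 5 + 6 + 7 + 8)/7 = 5
Σ(x − x̄)² = 9 + 4 + 1 + 0 + 1 + 4 + 9 = 28
h = 1/7 + (0)²/28 = 0.142857 + 0 = 0.14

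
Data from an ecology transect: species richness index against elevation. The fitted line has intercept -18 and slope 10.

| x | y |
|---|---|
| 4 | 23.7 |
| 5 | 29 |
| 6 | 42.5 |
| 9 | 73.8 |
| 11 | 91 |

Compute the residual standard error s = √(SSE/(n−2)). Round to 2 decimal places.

s = 2.34

x=4: ŷ = -18 + 10·4 = 22; r = 23.7 − 22 = 1.7
x=5: ŷ = -18 + 10·5 = 32; r = 29 − 32 = -3
x=6: ŷ = -18 + 10·6 = 42; r = 42.5 − 42 = 0.5
x=9: ŷ = -18 + 10·9 = 72; r = 73.8 − 72 = 1.8
x=11: ŷ = -18 + 10·11 = 92; r = 91 − 92 = -1
SSE = 2.89 + 9 + 0.25 + 3.24 + 1 = 16.38
s = √(16.38/3) = √5.46 ≈ 2.34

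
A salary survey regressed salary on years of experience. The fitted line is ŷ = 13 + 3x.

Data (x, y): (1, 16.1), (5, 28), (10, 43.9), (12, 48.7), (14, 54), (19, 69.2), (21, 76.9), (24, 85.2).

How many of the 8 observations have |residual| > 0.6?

x=1: ŷ = 13 + 3·1 = 16; e = 16.1 − 16 = 0.1
x=5: ŷ = 13 + 3·5 = 28; e = 28 − 28 = 0
x=10: ŷ = 13 + 3·10 = 43; e = 43.9 − 43 = 0.9
x=12: ŷ = 13 + 3·12 = 49; e = 48.7 − 49 = -0.3
x=14: ŷ = 13 + 3·14 = 55; e = 54 − 55 = -1
x=19: ŷ = 13 + 3·19 = 70; e = 69.2 − 70 = -0.8
x=21: ŷ = 13 + 3·21 = 76; e = 76.9 − 76 = 0.9
x=24: ŷ = 13 + 3·24 = 85; e = 85.2 − 85 = 0.2
|e| > 0.6: x=10 (|e|=0.9), x=14 (|e|=1), x=19 (|e|=0.8), x=21 (|e|=0.9) → 4

4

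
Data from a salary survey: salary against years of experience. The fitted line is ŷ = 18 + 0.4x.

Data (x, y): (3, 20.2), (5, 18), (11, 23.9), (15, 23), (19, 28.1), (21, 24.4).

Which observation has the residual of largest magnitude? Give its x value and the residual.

x=3: ŷ = 18 + 0.4·3 = 19.2; r = 20.2 − 19.2 = 1
x=5: ŷ = 18 + 0.4·5 = 20; r = 18 − 20 = -2
x=11: ŷ = 18 + 0.4·11 = 22.4; r = 23.9 − 22.4 = 1.5
x=15: ŷ = 18 + 0.4·15 = 24; r = 23 − 24 = -1
x=19: ŷ = 18 + 0.4·19 = 25.6; r = 28.1 − 25.6 = 2.5
x=21: ŷ = 18 + 0.4·21 = 26.4; r = 24.4 − 26.4 = -2
Largest |r| is 2.5 at x = 19, residual 2.5.

x = 19, r = 2.5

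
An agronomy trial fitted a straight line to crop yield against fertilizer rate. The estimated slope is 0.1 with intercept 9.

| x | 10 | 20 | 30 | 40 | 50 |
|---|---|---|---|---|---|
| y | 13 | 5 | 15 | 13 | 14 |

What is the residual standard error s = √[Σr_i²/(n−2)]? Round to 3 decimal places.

x=10: ŷ = 9 + 0.1·10 = 10; r = 13 − 10 = 3
x=20: ŷ = 9 + 0.1·20 = 11; r = 5 − 11 = -6
x=30: ŷ = 9 + 0.1·30 = 12; r = 15 − 12 = 3
x=40: ŷ = 9 + 0.1·40 = 13; r = 13 − 13 = 0
x=50: ŷ = 9 + 0.1·50 = 14; r = 14 − 14 = 0
SSE = 9 + 36 + 9 + 0 + 0 = 54
s = √(54/3) = √18 ≈ 4.243

s = 4.243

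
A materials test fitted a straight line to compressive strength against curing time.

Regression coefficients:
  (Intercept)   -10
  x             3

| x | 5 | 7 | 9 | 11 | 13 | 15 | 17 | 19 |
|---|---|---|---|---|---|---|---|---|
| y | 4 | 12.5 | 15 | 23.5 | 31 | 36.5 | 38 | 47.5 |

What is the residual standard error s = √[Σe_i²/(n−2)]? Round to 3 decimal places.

s = 1.958

x=5: ŷ = -10 + 3·5 = 5; e = 4 − 5 = -1
x=7: ŷ = -10 + 3·7 = 11; e = 12.5 − 11 = 1.5
x=9: ŷ = -10 + 3·9 = 17; e = 15 − 17 = -2
x=11: ŷ = -10 + 3·11 = 23; e = 23.5 − 23 = 0.5
x=13: ŷ = -10 + 3·13 = 29; e = 31 − 29 = 2
x=15: ŷ = -10 + 3·15 = 35; e = 36.5 − 35 = 1.5
x=17: ŷ = -10 + 3·17 = 41; e = 38 − 41 = -3
x=19: ŷ = -10 + 3·19 = 47; e = 47.5 − 47 = 0.5
SSE = 1 + 2.25 + 4 + 0.25 + 4 + 2.25 + 9 + 0.25 = 23
s = √(23/6) = √3.83333 ≈ 1.958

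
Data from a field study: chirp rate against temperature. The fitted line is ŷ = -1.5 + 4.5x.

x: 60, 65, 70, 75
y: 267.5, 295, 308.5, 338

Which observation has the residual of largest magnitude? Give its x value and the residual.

x=60: ŷ = -1.5 + 4.5·60 = 268.5; r = 267.5 − 268.5 = -1
x=65: ŷ = -1.5 + 4.5·65 = 291; r = 295 − 291 = 4
x=70: ŷ = -1.5 + 4.5·70 = 313.5; r = 308.5 − 313.5 = -5
x=75: ŷ = -1.5 + 4.5·75 = 336; r = 338 − 336 = 2
Largest |r| is 5 at x = 70, residual -5.

x = 70, r = -5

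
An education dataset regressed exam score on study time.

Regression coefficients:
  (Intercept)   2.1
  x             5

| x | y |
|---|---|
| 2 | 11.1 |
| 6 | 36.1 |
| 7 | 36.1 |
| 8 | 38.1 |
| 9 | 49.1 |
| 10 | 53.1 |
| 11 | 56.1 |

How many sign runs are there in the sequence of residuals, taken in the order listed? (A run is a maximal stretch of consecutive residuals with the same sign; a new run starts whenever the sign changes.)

x=2: ŷ = 2.1 + 5·2 = 12.1; r = 11.1 − 12.1 = -1
x=6: ŷ = 2.1 + 5·6 = 32.1; r = 36.1 − 32.1 = 4
x=7: ŷ = 2.1 + 5·7 = 37.1; r = 36.1 − 37.1 = -1
x=8: ŷ = 2.1 + 5·8 = 42.1; r = 38.1 − 42.1 = -4
x=9: ŷ = 2.1 + 5·9 = 47.1; r = 49.1 − 47.1 = 2
x=10: ŷ = 2.1 + 5·10 = 52.1; r = 53.1 − 52.1 = 1
x=11: ŷ = 2.1 + 5·11 = 57.1; r = 56.1 − 57.1 = -1
Signs: − + − − + + −
Runs: −×1, +×1, −×2, +×2, −×1 → 5

5 runs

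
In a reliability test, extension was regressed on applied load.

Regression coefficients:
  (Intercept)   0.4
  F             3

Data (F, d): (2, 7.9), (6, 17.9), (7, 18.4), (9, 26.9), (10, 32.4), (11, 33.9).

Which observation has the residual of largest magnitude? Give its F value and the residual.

F=2: d̂ = 0.4 + 3·2 = 6.4; r = 7.9 − 6.4 = 1.5
F=6: d̂ = 0.4 + 3·6 = 18.4; r = 17.9 − 18.4 = -0.5
F=7: d̂ = 0.4 + 3·7 = 21.4; r = 18.4 − 21.4 = -3
F=9: d̂ = 0.4 + 3·9 = 27.4; r = 26.9 − 27.4 = -0.5
F=10: d̂ = 0.4 + 3·10 = 30.4; r = 32.4 − 30.4 = 2
F=11: d̂ = 0.4 + 3·11 = 33.4; r = 33.9 − 33.4 = 0.5
Largest |r| is 3 at F = 7, residual -3.

F = 7, r = -3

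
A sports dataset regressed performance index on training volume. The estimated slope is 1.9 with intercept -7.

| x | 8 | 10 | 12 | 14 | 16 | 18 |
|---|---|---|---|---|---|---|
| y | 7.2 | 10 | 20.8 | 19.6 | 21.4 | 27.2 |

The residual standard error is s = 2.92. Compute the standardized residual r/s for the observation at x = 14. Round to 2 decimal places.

0.00

ŷ = -7 + 1.9·14 = 19.6
r = 19.6 − 19.6 = 0
r/s = 0 / 2.92 = 0.00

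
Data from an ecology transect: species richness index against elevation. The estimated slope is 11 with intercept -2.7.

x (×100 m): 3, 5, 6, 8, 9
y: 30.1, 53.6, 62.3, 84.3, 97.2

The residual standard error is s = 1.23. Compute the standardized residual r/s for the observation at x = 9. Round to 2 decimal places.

0.73

ŷ = -2.7 + 11·9 = 96.3
r = 97.2 − 96.3 = 0.9
r/s = 0.9 / 1.23 = 0.73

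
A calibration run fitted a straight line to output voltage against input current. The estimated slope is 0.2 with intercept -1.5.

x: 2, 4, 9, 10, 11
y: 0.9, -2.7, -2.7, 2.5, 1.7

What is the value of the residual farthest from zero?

x=2: ŷ = -1.5 + 0.2·2 = -1.1; r = 0.9 − (-1.1) = 2
x=4: ŷ = -1.5 + 0.2·4 = -0.7; r = -2.7 − (-0.7) = -2
x=9: ŷ = -1.5 + 0.2·9 = 0.3; r = -2.7 − 0.3 = -3
x=10: ŷ = -1.5 + 0.2·10 = 0.5; r = 2.5 − 0.5 = 2
x=11: ŷ = -1.5 + 0.2·11 = 0.7; r = 1.7 − 0.7 = 1
Largest |r| is 3 at x = 9, residual -3.

r = -3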